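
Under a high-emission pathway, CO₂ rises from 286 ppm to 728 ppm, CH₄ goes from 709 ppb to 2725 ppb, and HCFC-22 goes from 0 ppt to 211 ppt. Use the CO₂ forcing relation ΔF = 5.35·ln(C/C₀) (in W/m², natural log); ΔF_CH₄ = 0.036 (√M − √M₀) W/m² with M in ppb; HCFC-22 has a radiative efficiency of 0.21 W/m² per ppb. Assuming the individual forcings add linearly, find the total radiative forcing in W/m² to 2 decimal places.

ΔF = 5.96 W/m²

CO₂: 5.35 × ln(728/286) = 5.35 × ln(2.54545) = 5.35 × 0.93431 = 4.9986 W/m².
CH₄: 0.036 × (√2725 − √709) = 0.036 × (52.2015 − 26.6271) = 0.036 × 25.5744 = 0.9207 W/m².
HCFC-22: Δ = 211 − 0 = 211 ppt = 0.211 ppb; ΔF = 0.21 × 0.211 = 0.0443 W/m².
Total ΔF = 4.9986 + 0.9207 + 0.0443 = 5.9636 W/m².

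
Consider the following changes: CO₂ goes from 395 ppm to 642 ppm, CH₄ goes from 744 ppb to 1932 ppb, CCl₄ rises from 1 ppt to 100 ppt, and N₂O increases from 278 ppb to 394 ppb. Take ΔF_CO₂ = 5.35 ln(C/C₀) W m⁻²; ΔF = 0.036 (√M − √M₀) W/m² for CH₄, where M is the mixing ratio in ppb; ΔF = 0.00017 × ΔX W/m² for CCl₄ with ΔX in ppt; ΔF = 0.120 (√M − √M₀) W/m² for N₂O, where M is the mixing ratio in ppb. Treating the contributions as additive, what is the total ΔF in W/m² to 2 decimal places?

CO₂: 5.35 × ln(642/395) = 5.35 × ln(1.62532) = 5.35 × 0.48570 = 2.5985 W/m².
CH₄: 0.036 × (√1932 − √744) = 0.036 × (43.9545 − 27.2764) = 0.036 × 16.6781 = 0.6004 W/m².
CCl₄: ΔF = 0.00017 × (100 − 1) = 0.00017 × 99 = 0.0168 W/m².
N₂O: 0.120 × (√394 − √278) = 0.120 × (19.8494 − 16.6733) = 0.120 × 3.1761 = 0.3811 W/m².
Total ΔF = 2.5985 + 0.6004 + 0.0168 + 0.3811 = 3.5968 W/m².

ΔF = 3.60 W/m²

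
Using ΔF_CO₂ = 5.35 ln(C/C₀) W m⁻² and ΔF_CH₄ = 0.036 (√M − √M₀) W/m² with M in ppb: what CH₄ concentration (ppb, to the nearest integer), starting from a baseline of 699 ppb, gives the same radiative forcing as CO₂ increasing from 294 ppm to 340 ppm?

M ≈ 2308 ppb

CO₂ forcing: 5.35 × ln(340/294) = 5.35 × 0.145366 = 0.77771 W/m².
Set 0.036(√M − √699) = 0.77771: √M = 0.77771/0.036 + √699 = 21.6031 + 26.4386 = 48.0417.
M = (48.0417)² = 2308.00 ppb.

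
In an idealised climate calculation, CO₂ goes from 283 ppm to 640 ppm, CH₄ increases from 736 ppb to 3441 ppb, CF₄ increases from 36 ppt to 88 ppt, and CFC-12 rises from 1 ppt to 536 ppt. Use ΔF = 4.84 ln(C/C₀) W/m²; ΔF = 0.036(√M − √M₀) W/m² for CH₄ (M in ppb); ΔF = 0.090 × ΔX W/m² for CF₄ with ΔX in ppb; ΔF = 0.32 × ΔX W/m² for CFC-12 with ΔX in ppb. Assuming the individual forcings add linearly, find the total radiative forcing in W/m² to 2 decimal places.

ΔF = 5.26 W/m²

CO₂: 4.84 × ln(640/283) = 4.84 × ln(2.26148) = 4.84 × 0.81602 = 3.9495 W/m².
CH₄: 0.036 × (√3441 − √736) = 0.036 × (58.6600 − 27.1293) = 0.036 × 31.5307 = 1.1351 W/m².
CF₄: Δ = 88 − 36 = 52 ppt = 0.052 ppb; ΔF = 0.090 × 0.052 = 0.0047 W/m².
CFC-12: Δ = 536 − 1 = 535 ppt = 0.535 ppb; ΔF = 0.32 × 0.535 = 0.1712 W/m².
Total ΔF = 3.9495 + 1.1351 + 0.0047 + 0.1712 = 5.2605 W/m².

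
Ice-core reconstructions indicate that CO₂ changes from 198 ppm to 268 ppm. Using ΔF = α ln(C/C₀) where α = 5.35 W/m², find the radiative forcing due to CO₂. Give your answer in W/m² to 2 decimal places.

ΔF = 1.62 W/m²

CO₂ absorption bands are partially saturated, so forcing scales with the logarithm of the concentration ratio.
CO₂: 5.35 × ln(268/198) = 5.35 × ln(1.35354) = 5.35 × 0.30272 = 1.6196 W/m².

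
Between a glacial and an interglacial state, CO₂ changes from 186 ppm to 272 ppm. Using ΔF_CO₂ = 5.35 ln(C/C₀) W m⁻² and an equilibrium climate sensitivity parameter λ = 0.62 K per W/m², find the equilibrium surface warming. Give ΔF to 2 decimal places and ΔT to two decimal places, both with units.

CO₂: 5.35 × ln(272/186) = 5.35 × ln(1.46237) = 5.35 × 0.38006 = 2.0333 W/m².
ΔT = λ ΔF = 0.62 × 2.03 = 1.2586 K.

ΔF = 2.03 W/m²; ΔT = 1.26 K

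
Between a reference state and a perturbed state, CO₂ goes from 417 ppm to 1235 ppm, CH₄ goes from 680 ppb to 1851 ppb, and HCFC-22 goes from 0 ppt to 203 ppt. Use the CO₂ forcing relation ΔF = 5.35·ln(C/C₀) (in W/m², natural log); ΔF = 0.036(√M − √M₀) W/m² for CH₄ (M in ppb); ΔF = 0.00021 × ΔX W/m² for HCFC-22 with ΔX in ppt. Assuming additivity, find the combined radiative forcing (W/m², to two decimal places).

CO₂: 5.35 × ln(1235/417) = 5.35 × ln(2.96163) = 5.35 × 1.08574 = 5.8087 W/m².
CH₄: 0.036 × (√1851 − √680) = 0.036 × (43.0232 − 26.0768) = 0.036 × 16.9464 = 0.6101 W/m².
HCFC-22: ΔF = 0.00021 × (203 − 0) = 0.00021 × 203 = 0.0426 W/m².
Total ΔF = 5.8087 + 0.6101 + 0.0426 = 6.4614 W/m².

ΔF = 6.46 W/m²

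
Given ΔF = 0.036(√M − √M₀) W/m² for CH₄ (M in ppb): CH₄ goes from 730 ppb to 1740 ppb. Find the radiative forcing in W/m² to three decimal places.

CH₄: 0.036 × (√1740 − √730) = 0.036 × (41.7133 − 27.0185) = 0.036 × 14.6948 = 0.5290 W/m².

ΔF = 0.529 W/m²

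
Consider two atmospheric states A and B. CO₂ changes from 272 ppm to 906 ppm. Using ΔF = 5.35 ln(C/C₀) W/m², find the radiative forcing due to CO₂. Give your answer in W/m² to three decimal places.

CO₂ absorption bands are partially saturated, so forcing scales with the logarithm of the concentration ratio.
CO₂: 5.35 × ln(906/272) = 5.35 × ln(3.33088) = 5.35 × 1.20324 = 6.4373 W/m².

ΔF = 6.437 W/m²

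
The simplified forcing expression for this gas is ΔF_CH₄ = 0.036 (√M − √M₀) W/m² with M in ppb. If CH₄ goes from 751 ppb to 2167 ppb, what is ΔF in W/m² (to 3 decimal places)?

ΔF = 0.689 W/m²

CH₄: 0.036 × (√2167 − √751) = 0.036 × (46.5510 − 27.4044) = 0.036 × 19.1466 = 0.6893 W/m².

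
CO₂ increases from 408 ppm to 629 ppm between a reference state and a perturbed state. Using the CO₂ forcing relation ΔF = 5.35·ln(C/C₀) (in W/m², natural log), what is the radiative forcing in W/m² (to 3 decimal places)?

ΔF = 2.316 W/m²

CO₂: 5.35 × ln(629/408) = 5.35 × ln(1.54167) = 5.35 × 0.43287 = 2.3159 W/m².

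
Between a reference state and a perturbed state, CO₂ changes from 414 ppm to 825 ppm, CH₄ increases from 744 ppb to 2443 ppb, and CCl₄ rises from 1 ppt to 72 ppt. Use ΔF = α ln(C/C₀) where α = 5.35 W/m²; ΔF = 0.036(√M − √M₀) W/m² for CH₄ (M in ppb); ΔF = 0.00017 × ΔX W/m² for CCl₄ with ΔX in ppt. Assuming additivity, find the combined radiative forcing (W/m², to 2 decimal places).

ΔF = 4.50 W/m²

CO₂: 5.35 × ln(825/414) = 5.35 × ln(1.99275) = 5.35 × 0.68952 = 3.6889 W/m².
CH₄: 0.036 × (√2443 − √744) = 0.036 × (49.4267 − 27.2764) = 0.036 × 22.1503 = 0.7974 W/m².
CCl₄: ΔF = 0.00017 × (72 − 1) = 0.00017 × 71 = 0.0121 W/m².
Total ΔF = 3.6889 + 0.7974 + 0.0121 = 4.4984 W/m².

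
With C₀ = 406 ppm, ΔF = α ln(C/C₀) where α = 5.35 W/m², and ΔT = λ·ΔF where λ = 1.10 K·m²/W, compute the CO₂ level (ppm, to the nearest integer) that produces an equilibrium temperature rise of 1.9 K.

Required forcing: ΔF = ΔT/λ = 1.9/1.10 = 1.7273 W/m².
Then ln(C/406) = ΔF/5.35 = 1.7273/5.35 = 0.32286.
So C = 406 × e^0.32286 = 406 × 1.38107 = 560.71 ppm.

C ≈ 561 ppm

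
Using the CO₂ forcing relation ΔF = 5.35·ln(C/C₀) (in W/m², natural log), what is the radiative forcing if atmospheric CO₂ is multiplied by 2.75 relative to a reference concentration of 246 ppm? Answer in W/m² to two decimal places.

ΔF = 5.41 W/m²

ΔF = 5.35 × ln(2.75) = 5.35 × 1.01160 = 5.4121 W/m².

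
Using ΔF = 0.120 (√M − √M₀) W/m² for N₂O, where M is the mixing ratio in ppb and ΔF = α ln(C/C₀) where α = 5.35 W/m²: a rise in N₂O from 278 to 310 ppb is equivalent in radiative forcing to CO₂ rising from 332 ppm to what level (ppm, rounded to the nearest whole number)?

C ≈ 339 ppm

N₂O forcing: 0.120 × (√310 − √278) = 0.120 × (17.6068 − 16.6733) = 0.120 × 0.9335 = 0.11202 W/m².
Set 5.35 ln(C/332) = 0.11202: ln(C/332) = 0.11202/5.35 = 0.02094, so C = 332 × e^0.02094 = 332 × 1.02116 = 339.03 ppm.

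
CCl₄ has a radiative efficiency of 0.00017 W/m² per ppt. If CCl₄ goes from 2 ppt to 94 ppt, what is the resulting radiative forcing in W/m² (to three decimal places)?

CCl₄: ΔF = 0.00017 × (94 − 2) = 0.00017 × 92 = 0.0156 W/m².

ΔF = 0.016 W/m²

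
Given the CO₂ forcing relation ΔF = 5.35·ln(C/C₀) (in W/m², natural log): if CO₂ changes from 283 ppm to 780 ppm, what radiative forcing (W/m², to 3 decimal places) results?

CO₂: 5.35 × ln(780/283) = 5.35 × ln(2.75618) = 5.35 × 1.01385 = 5.4241 W/m².

ΔF = 5.424 W/m²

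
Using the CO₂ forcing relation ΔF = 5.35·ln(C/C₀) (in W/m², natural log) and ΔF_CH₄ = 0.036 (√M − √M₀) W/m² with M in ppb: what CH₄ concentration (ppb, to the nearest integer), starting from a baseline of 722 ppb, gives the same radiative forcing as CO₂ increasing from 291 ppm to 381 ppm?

M ≈ 4478 ppb

CO₂ forcing: 5.35 × ln(381/291) = 5.35 × 0.269476 = 1.44170 W/m².
Set 0.036(√M − √722) = 1.44170: √M = 1.44170/0.036 + √722 = 40.0472 + 26.8701 = 66.9173.
M = (66.9173)² = 4477.93 ppb.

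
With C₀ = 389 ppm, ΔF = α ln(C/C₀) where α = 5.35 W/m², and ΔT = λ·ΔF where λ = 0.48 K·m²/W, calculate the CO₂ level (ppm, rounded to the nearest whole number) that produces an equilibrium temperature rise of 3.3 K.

C ≈ 1406 ppm

Required forcing: ΔF = ΔT/λ = 3.3/0.48 = 6.8750 W/m².
Then ln(C/389) = ΔF/5.35 = 6.8750/5.35 = 1.28505.
So C = 389 × e^1.28505 = 389 × 3.61485 = 1406.18 ppm.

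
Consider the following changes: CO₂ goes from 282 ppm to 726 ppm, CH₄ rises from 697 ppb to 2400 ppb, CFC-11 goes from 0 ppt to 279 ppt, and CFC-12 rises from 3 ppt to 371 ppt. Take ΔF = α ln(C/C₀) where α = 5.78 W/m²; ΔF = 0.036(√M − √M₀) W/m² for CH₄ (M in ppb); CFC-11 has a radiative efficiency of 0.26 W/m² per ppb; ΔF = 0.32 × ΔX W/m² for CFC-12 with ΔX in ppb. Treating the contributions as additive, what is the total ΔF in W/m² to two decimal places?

ΔF = 6.47 W/m²

CO₂: 5.78 × ln(726/282) = 5.78 × ln(2.57447) = 5.78 × 0.94564 = 5.4658 W/m².
CH₄: 0.036 × (√2400 − √697) = 0.036 × (48.9898 − 26.4008) = 0.036 × 22.5890 = 0.8132 W/m².
CFC-11: Δ = 279 − 0 = 279 ppt = 0.279 ppb; ΔF = 0.26 × 0.279 = 0.0725 W/m².
CFC-12: Δ = 371 − 3 = 368 ppt = 0.368 ppb; ΔF = 0.32 × 0.368 = 0.1178 W/m².
Total ΔF = 5.4658 + 0.8132 + 0.0725 + 0.1178 = 6.4693 W/m².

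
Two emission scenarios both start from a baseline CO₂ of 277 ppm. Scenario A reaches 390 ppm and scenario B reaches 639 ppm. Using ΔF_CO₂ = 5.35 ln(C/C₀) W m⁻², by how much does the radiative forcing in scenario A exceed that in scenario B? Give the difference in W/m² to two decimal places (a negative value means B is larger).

ΔF_A = 5.35 ln(390/277) = 5.35 × 0.34213 = 1.8304 W/m².
ΔF_B = 5.35 ln(639/277) = 5.35 × 0.83589 = 4.4720 W/m².
Difference: 1.8304 − 4.4720 = -2.6416 W/m².

ΔF_A − ΔF_B = -2.64 W/m²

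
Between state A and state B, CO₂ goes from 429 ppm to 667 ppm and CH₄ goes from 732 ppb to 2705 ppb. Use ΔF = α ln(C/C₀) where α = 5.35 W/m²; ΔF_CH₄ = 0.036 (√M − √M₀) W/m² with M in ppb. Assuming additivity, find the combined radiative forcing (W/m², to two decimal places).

ΔF = 3.26 W/m²

CO₂: 5.35 × ln(667/429) = 5.35 × ln(1.55478) = 5.35 × 0.44133 = 2.3611 W/m².
CH₄: 0.036 × (√2705 − √732) = 0.036 × (52.0096 − 27.0555) = 0.036 × 24.9541 = 0.8983 W/m².
Total ΔF = 2.3611 + 0.8983 = 3.2594 W/m².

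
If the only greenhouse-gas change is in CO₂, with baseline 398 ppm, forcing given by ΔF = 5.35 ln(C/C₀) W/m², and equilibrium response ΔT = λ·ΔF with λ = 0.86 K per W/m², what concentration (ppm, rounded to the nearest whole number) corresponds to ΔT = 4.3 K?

Required forcing: ΔF = ΔT/λ = 4.3/0.86 = 5.0000 W/m².
Then ln(C/398) = ΔF/5.35 = 5.0000/5.35 = 0.93458.
So C = 398 × e^0.93458 = 398 × 2.54614 = 1013.36 ppm.

C ≈ 1013 ppm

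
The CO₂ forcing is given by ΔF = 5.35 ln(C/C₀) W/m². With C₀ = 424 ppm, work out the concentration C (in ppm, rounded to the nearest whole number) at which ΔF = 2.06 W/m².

C ≈ 623 ppm

Set 5.35 ln(C/424) = 2.06, so ln(C/424) = 2.06/5.35 = 0.38505.
Then C/424 = e^0.38505 = 1.46969, giving C = 424 × 1.46969 = 623.15 ppm.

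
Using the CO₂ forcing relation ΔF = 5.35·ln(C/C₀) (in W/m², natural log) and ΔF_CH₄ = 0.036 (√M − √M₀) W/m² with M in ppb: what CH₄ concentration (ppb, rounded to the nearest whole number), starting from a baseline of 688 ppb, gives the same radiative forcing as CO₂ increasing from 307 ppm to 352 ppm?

CO₂ forcing: 5.35 × ln(352/307) = 5.35 × 0.136783 = 0.73179 W/m².
Set 0.036(√M − √688) = 0.73179: √M = 0.73179/0.036 + √688 = 20.3275 + 26.2298 = 46.5573.
M = (46.5573)² = 2167.58 ppb.

M ≈ 2168 ppb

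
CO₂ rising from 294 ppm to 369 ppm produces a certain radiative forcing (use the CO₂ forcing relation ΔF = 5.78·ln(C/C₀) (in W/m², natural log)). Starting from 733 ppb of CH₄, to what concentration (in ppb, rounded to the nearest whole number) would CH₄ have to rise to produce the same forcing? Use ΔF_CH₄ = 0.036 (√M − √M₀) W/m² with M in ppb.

M ≈ 4039 ppb

CO₂ forcing: 5.78 × ln(369/294) = 5.78 × 0.227217 = 1.31331 W/m².
Set 0.036(√M − √733) = 1.31331: √M = 1.31331/0.036 + √733 = 36.4808 + 27.0740 = 63.5548.
M = (63.5548)² = 4039.21 ppb.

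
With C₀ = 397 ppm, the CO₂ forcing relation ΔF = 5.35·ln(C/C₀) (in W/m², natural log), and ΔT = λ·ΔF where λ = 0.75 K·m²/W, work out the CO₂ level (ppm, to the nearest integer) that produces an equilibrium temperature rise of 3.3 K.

Required forcing: ΔF = ΔT/λ = 3.3/0.75 = 4.4000 W/m².
Then ln(C/397) = ΔF/5.35 = 4.4000/5.35 = 0.82243.
So C = 397 × e^0.82243 = 397 × 2.27602 = 903.58 ppm.

C ≈ 904 ppm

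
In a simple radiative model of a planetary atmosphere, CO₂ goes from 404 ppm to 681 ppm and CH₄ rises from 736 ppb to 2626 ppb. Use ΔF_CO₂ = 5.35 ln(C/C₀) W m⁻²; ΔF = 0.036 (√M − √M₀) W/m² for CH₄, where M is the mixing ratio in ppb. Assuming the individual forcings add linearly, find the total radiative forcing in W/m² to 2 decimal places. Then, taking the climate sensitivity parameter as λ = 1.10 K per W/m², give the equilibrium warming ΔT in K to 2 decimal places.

ΔF = 3.66 W/m²; ΔT = 4.03 K

CO₂: 5.35 × ln(681/404) = 5.35 × ln(1.68564) = 5.35 × 0.52215 = 2.7935 W/m².
CH₄: 0.036 × (√2626 − √736) = 0.036 × (51.2445 − 27.1293) = 0.036 × 24.1152 = 0.8681 W/m².
Total ΔF = 2.7935 + 0.8681 = 3.6616 W/m².
ΔT = λ ΔF = 1.10 × 3.66 = 4.0260 K.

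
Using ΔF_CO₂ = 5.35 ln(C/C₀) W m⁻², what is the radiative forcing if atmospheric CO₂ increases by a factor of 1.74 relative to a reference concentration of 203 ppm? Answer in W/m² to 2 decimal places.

ΔF = 5.35 × ln(1.74) = 5.35 × 0.55389 = 2.9633 W/m².

ΔF = 2.96 W/m²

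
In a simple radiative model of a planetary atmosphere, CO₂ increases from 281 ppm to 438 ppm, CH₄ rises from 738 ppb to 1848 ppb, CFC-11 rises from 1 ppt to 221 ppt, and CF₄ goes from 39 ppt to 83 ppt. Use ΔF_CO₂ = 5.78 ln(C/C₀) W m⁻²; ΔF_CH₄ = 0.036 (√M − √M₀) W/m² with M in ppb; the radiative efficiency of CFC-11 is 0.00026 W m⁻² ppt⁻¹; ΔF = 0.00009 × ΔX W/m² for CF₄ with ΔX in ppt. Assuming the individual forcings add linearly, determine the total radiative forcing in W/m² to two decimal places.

CO₂: 5.78 × ln(438/281) = 5.78 × ln(1.55872) = 5.78 × 0.44386 = 2.5655 W/m².
CH₄: 0.036 × (√1848 − √738) = 0.036 × (42.9884 − 27.1662) = 0.036 × 15.8222 = 0.5696 W/m².
CFC-11: ΔF = 0.00026 × (221 − 1) = 0.00026 × 220 = 0.0572 W/m².
CF₄: ΔF = 0.00009 × (83 − 39) = 0.00009 × 44 = 0.0040 W/m².
Total ΔF = 2.5655 + 0.5696 + 0.0572 + 0.0040 = 3.1963 W/m².

ΔF = 3.20 W/m²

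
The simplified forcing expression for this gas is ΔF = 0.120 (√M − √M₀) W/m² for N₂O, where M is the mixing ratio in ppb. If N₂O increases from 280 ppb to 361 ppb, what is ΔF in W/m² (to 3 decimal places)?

N₂O: 0.120 × (√361 − √280) = 0.120 × (19.0000 − 16.7332) = 0.120 × 2.2668 = 0.2720 W/m².

ΔF = 0.272 W/m²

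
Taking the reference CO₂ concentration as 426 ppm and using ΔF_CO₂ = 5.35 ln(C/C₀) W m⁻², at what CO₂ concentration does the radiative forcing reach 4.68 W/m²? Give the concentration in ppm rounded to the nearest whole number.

C ≈ 1022 ppm

Set 5.35 ln(C/426) = 4.68, so ln(C/426) = 4.68/5.35 = 0.87477.
Then C/426 = e^0.87477 = 2.39832, giving C = 426 × 2.39832 = 1021.68 ppm.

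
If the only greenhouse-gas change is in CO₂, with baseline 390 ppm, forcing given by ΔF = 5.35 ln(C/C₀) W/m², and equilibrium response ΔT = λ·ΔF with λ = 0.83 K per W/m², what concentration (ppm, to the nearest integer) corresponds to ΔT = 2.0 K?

Required forcing: ΔF = ΔT/λ = 2.0/0.83 = 2.4096 W/m².
Then ln(C/390) = ΔF/5.35 = 2.4096/5.35 = 0.45039.
So C = 390 × e^0.45039 = 390 × 1.56892 = 611.88 ppm.

C ≈ 612 ppm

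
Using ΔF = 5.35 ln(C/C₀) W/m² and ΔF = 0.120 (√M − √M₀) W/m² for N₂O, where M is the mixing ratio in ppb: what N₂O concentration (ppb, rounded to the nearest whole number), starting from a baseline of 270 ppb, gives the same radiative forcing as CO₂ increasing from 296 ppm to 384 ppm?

CO₂ forcing: 5.35 × ln(384/296) = 5.35 × 0.260283 = 1.39251 W/m².
Set 0.120(√M − √270) = 1.39251: √M = 1.39251/0.120 + √270 = 11.6043 + 16.4317 = 28.0360.
M = (28.0360)² = 786.02 ppb.

M ≈ 786 ppb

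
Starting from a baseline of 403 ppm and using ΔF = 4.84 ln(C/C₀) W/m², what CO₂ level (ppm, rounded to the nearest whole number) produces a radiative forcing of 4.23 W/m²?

Set 4.84 ln(C/403) = 4.23, so ln(C/403) = 4.23/4.84 = 0.87397.
Then C/403 = e^0.87397 = 2.39641, giving C = 403 × 2.39641 = 965.75 ppm.

C ≈ 966 ppm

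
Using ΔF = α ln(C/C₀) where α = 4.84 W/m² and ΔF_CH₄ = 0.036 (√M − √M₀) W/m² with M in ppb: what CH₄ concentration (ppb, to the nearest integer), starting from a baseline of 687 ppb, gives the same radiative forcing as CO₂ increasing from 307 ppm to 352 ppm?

CO₂ forcing: 4.84 × ln(352/307) = 4.84 × 0.136783 = 0.66203 W/m².
Set 0.036(√M − √687) = 0.66203: √M = 0.66203/0.036 + √687 = 18.3897 + 26.2107 = 44.6004.
M = (44.6004)² = 1989.20 ppb.

M ≈ 1989 ppb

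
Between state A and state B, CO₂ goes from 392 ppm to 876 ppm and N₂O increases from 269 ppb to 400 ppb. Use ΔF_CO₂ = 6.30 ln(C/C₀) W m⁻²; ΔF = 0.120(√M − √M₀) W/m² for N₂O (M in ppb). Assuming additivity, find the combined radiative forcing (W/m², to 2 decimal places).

ΔF = 5.50 W/m²

CO₂: 6.30 × ln(876/392) = 6.30 × ln(2.23469) = 6.30 × 0.80410 = 5.0658 W/m².
N₂O: 0.120 × (√400 − √269) = 0.120 × (20.0000 − 16.4012) = 0.120 × 3.5988 = 0.4319 W/m².
Total ΔF = 5.0658 + 0.4319 = 5.4977 W/m².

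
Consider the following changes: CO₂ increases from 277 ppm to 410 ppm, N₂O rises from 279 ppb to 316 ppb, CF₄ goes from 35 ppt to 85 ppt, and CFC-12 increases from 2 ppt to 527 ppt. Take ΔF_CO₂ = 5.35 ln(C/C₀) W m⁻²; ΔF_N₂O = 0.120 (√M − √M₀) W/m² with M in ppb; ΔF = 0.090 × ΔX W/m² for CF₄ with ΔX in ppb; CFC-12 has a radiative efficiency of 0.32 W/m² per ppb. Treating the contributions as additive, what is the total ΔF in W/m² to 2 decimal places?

CO₂: 5.35 × ln(410/277) = 5.35 × ln(1.48014) = 5.35 × 0.39214 = 2.0979 W/m².
N₂O: 0.120 × (√316 − √279) = 0.120 × (17.7764 − 16.7033) = 0.120 × 1.0731 = 0.1288 W/m².
CF₄: Δ = 85 − 35 = 50 ppt = 0.050 ppb; ΔF = 0.090 × 0.050 = 0.0045 W/m².
CFC-12: Δ = 527 − 2 = 525 ppt = 0.525 ppb; ΔF = 0.32 × 0.525 = 0.1680 W/m².
Total ΔF = 2.0979 + 0.1288 + 0.0045 + 0.1680 = 2.3992 W/m².

ΔF = 2.40 W/m²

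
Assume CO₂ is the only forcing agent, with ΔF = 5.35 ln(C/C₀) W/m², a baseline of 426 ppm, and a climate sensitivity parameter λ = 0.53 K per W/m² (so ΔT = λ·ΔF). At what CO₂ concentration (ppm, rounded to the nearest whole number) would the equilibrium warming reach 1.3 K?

C ≈ 674 ppm

Required forcing: ΔF = ΔT/λ = 1.3/0.53 = 2.4528 W/m².
Then ln(C/426) = ΔF/5.35 = 2.4528/5.35 = 0.45847.
So C = 426 × e^0.45847 = 426 × 1.58165 = 673.78 ppm.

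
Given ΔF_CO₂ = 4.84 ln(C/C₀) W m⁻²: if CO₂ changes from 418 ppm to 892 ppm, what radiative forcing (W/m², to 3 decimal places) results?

CO₂: 4.84 × ln(892/418) = 4.84 × ln(2.13397) = 4.84 × 0.75798 = 3.6686 W/m².

ΔF = 3.669 W/m²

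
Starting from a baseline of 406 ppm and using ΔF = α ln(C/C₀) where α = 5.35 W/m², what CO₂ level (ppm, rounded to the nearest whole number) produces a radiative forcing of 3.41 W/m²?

Set 5.35 ln(C/406) = 3.41, so ln(C/406) = 3.41/5.35 = 0.63738.
Then C/406 = e^0.63738 = 1.89152, giving C = 406 × 1.89152 = 767.96 ppm.

C ≈ 768 ppm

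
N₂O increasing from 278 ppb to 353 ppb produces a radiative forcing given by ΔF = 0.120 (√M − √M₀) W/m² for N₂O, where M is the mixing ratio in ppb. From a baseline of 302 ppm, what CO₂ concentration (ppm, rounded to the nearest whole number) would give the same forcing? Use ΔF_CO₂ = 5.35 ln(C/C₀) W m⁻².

N₂O forcing: 0.120 × (√353 − √278) = 0.120 × (18.7883 − 16.6733) = 0.120 × 2.1150 = 0.25380 W/m².
Set 5.35 ln(C/302) = 0.25380: ln(C/302) = 0.25380/5.35 = 0.04744, so C = 302 × e^0.04744 = 302 × 1.04858 = 316.67 ppm.

C ≈ 317 ppm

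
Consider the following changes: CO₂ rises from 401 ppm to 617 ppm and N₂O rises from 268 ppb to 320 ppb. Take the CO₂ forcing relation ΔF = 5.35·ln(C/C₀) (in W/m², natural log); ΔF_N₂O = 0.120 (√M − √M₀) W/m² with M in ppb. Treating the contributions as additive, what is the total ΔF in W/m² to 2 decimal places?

ΔF = 2.49 W/m²

CO₂: 5.35 × ln(617/401) = 5.35 × ln(1.53865) = 5.35 × 0.43091 = 2.3054 W/m².
N₂O: 0.120 × (√320 − √268) = 0.120 × (17.8885 − 16.3707) = 0.120 × 1.5178 = 0.1821 W/m².
Total ΔF = 2.3054 + 0.1821 = 2.4875 W/m².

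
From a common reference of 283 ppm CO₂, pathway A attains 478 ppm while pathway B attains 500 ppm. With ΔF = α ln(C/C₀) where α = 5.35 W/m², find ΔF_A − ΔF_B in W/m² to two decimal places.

ΔF_A = 5.35 ln(478/283) = 5.35 × 0.52416 = 2.8043 W/m².
ΔF_B = 5.35 ln(500/283) = 5.35 × 0.56916 = 3.0450 W/m².
Difference: 2.8043 − 3.0450 = -0.2407 W/m².

ΔF_A − ΔF_B = -0.24 W/m²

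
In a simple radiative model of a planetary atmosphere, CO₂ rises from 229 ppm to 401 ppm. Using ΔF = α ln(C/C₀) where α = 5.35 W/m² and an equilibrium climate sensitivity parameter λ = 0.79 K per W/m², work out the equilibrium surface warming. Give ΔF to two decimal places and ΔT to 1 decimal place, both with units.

ΔF = 3.00 W/m²; ΔT = 2.4 K

CO₂: 5.35 × ln(401/229) = 5.35 × ln(1.75109) = 5.35 × 0.56024 = 2.9973 W/m².
ΔT = λ ΔF = 0.79 × 3.00 = 2.3700 K.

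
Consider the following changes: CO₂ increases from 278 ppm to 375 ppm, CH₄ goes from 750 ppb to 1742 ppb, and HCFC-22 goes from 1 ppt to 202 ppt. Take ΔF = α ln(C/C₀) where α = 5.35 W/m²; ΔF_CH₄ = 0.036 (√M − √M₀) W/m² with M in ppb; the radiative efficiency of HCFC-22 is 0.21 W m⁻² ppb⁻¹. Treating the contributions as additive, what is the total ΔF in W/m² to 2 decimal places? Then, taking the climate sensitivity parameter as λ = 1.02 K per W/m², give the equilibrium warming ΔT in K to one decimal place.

CO₂: 5.35 × ln(375/278) = 5.35 × ln(1.34892) = 5.35 × 0.29930 = 1.6013 W/m².
CH₄: 0.036 × (√1742 − √750) = 0.036 × (41.7373 − 27.3861) = 0.036 × 14.3512 = 0.5166 W/m².
HCFC-22: Δ = 202 − 1 = 201 ppt = 0.201 ppb; ΔF = 0.21 × 0.201 = 0.0422 W/m².
Total ΔF = 1.6013 + 0.5166 + 0.0422 = 2.1601 W/m².
ΔT = λ ΔF = 1.02 × 2.16 = 2.2032 K.

ΔF = 2.16 W/m²; ΔT = 2.2 K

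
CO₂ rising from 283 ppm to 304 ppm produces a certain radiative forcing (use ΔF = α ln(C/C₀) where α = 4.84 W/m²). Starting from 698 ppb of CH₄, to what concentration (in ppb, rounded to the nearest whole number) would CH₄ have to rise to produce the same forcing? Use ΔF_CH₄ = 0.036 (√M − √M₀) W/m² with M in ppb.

CO₂ forcing: 4.84 × ln(304/283) = 4.84 × 0.071581 = 0.34645 W/m².
Set 0.036(√M − √698) = 0.34645: √M = 0.34645/0.036 + √698 = 9.6236 + 26.4197 = 36.0433.
M = (36.0433)² = 1299.12 ppb.

M ≈ 1299 ppb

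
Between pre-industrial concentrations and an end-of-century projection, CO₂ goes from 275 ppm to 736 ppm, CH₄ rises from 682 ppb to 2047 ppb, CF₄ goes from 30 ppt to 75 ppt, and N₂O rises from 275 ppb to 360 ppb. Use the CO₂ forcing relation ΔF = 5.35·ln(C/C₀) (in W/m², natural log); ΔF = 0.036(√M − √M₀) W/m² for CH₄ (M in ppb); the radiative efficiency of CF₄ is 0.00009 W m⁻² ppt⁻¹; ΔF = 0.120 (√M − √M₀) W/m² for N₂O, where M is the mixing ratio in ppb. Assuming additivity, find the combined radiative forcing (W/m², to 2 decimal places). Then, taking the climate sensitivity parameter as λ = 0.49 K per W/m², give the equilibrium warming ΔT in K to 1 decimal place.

ΔF = 6.25 W/m²; ΔT = 3.1 K

CO₂: 5.35 × ln(736/275) = 5.35 × ln(2.67636) = 5.35 × 0.98446 = 5.2669 W/m².
CH₄: 0.036 × (√2047 − √682) = 0.036 × (45.2438 − 26.1151) = 0.036 × 19.1287 = 0.6886 W/m².
CF₄: ΔF = 0.00009 × (75 − 30) = 0.00009 × 45 = 0.0041 W/m².
N₂O: 0.120 × (√360 − √275) = 0.120 × (18.9737 − 16.5831) = 0.120 × 2.3906 = 0.2869 W/m².
Total ΔF = 5.2669 + 0.6886 + 0.0041 + 0.2869 = 6.2465 W/m².
ΔT = λ ΔF = 0.49 × 6.25 = 3.0625 K.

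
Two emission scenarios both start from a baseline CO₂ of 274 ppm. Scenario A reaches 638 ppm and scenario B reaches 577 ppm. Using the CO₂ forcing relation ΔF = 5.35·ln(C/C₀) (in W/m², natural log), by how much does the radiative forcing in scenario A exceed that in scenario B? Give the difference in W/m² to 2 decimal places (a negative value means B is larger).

ΔF_A = 5.35 ln(638/274) = 5.35 × 0.84521 = 4.5219 W/m².
ΔF_B = 5.35 ln(577/274) = 5.35 × 0.74471 = 3.9842 W/m².
Difference: 4.5219 − 3.9842 = 0.5377 W/m².
(Equivalently, ΔF_A − ΔF_B = 5.35 ln(638/577) = 5.35 × 0.10050 = 0.5377 W/m².)

ΔF_A − ΔF_B = 0.54 W/m²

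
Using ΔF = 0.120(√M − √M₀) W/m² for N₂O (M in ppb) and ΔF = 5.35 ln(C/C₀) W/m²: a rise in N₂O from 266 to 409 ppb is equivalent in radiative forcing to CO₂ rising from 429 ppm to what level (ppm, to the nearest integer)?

C ≈ 468 ppm

N₂O forcing: 0.120 × (√409 − √266) = 0.120 × (20.2237 − 16.3095) = 0.120 × 3.9142 = 0.46970 W/m².
Set 5.35 ln(C/429) = 0.46970: ln(C/429) = 0.46970/5.35 = 0.08779, so C = 429 × e^0.08779 = 429 × 1.09176 = 468.37 ppm.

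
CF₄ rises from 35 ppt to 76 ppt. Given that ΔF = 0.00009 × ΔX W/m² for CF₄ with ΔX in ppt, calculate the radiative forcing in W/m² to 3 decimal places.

ΔF = 0.004 W/m²

CF₄: ΔF = 0.00009 × (76 − 35) = 0.00009 × 41 = 0.0037 W/m².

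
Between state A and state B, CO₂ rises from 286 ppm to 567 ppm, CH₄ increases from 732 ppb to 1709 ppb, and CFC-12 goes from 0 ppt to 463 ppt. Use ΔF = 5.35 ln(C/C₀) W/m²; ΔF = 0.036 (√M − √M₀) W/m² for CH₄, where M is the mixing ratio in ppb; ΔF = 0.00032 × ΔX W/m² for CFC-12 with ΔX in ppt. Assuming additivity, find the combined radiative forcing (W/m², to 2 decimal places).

CO₂: 5.35 × ln(567/286) = 5.35 × ln(1.98252) = 5.35 × 0.68437 = 3.6614 W/m².
CH₄: 0.036 × (√1709 − √732) = 0.036 × (41.3401 − 27.0555) = 0.036 × 14.2846 = 0.5142 W/m².
CFC-12: ΔF = 0.00032 × (463 − 0) = 0.00032 × 463 = 0.1482 W/m².
Total ΔF = 3.6614 + 0.5142 + 0.1482 = 4.3238 W/m².

ΔF = 4.32 W/m²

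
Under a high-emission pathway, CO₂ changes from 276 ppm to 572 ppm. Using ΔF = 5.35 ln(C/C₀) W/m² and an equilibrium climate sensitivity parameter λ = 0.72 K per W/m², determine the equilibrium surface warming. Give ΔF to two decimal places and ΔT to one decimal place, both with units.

ΔF = 3.90 W/m²; ΔT = 2.8 K

CO₂: 5.35 × ln(572/276) = 5.35 × ln(2.07246) = 5.35 × 0.72874 = 3.8988 W/m².
ΔT = λ ΔF = 0.72 × 3.90 = 2.8080 K.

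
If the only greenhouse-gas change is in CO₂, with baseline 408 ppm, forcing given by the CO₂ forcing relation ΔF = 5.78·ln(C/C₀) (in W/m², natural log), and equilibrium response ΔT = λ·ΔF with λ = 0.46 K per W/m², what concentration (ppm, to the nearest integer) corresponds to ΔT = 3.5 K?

Required forcing: ΔF = ΔT/λ = 3.5/0.46 = 7.6087 W/m².
Then ln(C/408) = ΔF/5.78 = 7.6087/5.78 = 1.31638.
So C = 408 × e^1.31638 = 408 × 3.72989 = 1521.80 ppm.

C ≈ 1522 ppm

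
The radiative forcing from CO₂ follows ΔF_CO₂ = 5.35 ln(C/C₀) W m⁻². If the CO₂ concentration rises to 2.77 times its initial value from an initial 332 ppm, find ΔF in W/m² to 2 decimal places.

ΔF = 5.45 W/m²

ΔF = 5.35 × ln(2.77) = 5.35 × 1.01885 = 5.4508 W/m².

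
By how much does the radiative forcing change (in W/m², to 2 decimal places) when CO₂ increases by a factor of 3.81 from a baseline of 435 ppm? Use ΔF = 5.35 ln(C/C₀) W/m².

ΔF = 7.16 W/m²

ΔF = 5.35 × ln(3.81) = 5.35 × 1.33763 = 7.1563 W/m².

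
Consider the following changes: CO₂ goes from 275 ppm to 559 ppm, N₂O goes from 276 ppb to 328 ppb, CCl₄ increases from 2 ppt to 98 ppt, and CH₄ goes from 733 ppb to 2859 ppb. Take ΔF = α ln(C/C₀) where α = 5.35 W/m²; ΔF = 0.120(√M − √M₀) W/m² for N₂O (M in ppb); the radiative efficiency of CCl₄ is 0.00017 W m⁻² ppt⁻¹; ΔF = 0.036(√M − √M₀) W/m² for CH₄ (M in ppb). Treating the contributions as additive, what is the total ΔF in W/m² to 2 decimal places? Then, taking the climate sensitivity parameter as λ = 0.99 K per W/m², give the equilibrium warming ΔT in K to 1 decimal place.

CO₂: 5.35 × ln(559/275) = 5.35 × ln(2.03273) = 5.35 × 0.70938 = 3.7952 W/m².
N₂O: 0.120 × (√328 − √276) = 0.120 × (18.1108 − 16.6132) = 0.120 × 1.4976 = 0.1797 W/m².
CCl₄: ΔF = 0.00017 × (98 − 2) = 0.00017 × 96 = 0.0163 W/m².
CH₄: 0.036 × (√2859 − √733) = 0.036 × (53.4696 − 27.0740) = 0.036 × 26.3956 = 0.9502 W/m².
Total ΔF = 3.7952 + 0.1797 + 0.0163 + 0.9502 = 4.9414 W/m².
ΔT = λ ΔF = 0.99 × 4.94 = 4.8906 K.

ΔF = 4.94 W/m²; ΔT = 4.9 K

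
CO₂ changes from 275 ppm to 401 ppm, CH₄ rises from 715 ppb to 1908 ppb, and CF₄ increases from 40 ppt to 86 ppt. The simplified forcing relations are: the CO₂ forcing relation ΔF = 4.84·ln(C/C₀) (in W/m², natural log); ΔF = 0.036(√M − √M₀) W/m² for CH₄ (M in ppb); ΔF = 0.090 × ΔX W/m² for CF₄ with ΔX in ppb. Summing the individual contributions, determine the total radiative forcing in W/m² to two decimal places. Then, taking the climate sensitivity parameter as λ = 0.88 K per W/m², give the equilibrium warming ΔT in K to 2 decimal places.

CO₂: 4.84 × ln(401/275) = 4.84 × ln(1.45818) = 4.84 × 0.37719 = 1.8256 W/m².
CH₄: 0.036 × (√1908 − √715) = 0.036 × (43.6807 − 26.7395) = 0.036 × 16.9412 = 0.6099 W/m².
CF₄: Δ = 86 − 40 = 46 ppt = 0.046 ppb; ΔF = 0.090 × 0.046 = 0.0041 W/m².
Total ΔF = 1.8256 + 0.6099 + 0.0041 = 2.4396 W/m².
ΔT = λ ΔF = 0.88 × 2.44 = 2.1472 K.

ΔF = 2.44 W/m²; ΔT = 2.15 K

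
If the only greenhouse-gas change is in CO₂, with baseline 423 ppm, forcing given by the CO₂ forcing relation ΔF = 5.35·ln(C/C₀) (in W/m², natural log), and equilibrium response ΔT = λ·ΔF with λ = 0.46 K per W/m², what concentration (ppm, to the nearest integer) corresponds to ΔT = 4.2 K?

C ≈ 2331 ppm

Required forcing: ΔF = ΔT/λ = 4.2/0.46 = 9.1304 W/m².
Then ln(C/423) = ΔF/5.35 = 9.1304/5.35 = 1.70662.
So C = 423 × e^1.70662 = 423 × 5.51031 = 2330.86 ppm.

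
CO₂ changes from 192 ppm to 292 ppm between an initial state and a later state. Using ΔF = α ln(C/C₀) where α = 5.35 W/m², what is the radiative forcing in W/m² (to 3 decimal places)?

CO₂ absorption bands are partially saturated, so forcing scales with the logarithm of the concentration ratio.
CO₂: 5.35 × ln(292/192) = 5.35 × ln(1.52083) = 5.35 × 0.41926 = 2.2430 W/m².

ΔF = 2.243 W/m²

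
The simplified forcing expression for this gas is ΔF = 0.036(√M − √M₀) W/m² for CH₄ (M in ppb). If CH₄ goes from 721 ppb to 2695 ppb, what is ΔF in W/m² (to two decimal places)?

CH₄: 0.036 × (√2695 − √721) = 0.036 × (51.9134 − 26.8514) = 0.036 × 25.0620 = 0.9022 W/m².

ΔF = 0.90 W/m²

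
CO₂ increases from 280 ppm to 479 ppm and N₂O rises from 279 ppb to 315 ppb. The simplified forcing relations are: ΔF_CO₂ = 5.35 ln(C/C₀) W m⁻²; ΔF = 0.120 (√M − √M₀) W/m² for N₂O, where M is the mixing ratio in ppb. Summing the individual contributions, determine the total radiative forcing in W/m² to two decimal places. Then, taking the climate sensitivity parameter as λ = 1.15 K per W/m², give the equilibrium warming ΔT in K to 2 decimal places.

CO₂: 5.35 × ln(479/280) = 5.35 × ln(1.71071) = 5.35 × 0.53691 = 2.8725 W/m².
N₂O: 0.120 × (√315 − √279) = 0.120 × (17.7482 − 16.7033) = 0.120 × 1.0449 = 0.1254 W/m².
Total ΔF = 2.8725 + 0.1254 = 2.9979 W/m².
ΔT = λ ΔF = 1.15 × 3.00 = 3.4500 K.

ΔF = 3.00 W/m²; ΔT = 3.45 K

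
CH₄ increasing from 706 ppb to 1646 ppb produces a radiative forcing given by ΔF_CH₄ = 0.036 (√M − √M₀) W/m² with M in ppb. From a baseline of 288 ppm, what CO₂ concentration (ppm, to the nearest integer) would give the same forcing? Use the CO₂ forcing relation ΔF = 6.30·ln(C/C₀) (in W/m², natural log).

C ≈ 312 ppm

CH₄ forcing: 0.036 × (√1646 − √706) = 0.036 × (40.5709 − 26.5707) = 0.036 × 14.0002 = 0.50401 W/m².
Set 6.30 ln(C/288) = 0.50401: ln(C/288) = 0.50401/6.30 = 0.08000, so C = 288 × e^0.08000 = 288 × 1.08329 = 311.99 ppm.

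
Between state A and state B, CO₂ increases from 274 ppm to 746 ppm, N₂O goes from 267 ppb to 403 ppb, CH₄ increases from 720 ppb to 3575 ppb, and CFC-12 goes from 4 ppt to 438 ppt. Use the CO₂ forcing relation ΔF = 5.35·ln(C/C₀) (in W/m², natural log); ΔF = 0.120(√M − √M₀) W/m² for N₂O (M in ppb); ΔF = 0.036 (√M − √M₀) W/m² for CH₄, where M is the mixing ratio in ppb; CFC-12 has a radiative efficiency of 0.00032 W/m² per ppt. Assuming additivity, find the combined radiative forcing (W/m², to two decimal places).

CO₂: 5.35 × ln(746/274) = 5.35 × ln(2.72263) = 5.35 × 1.00160 = 5.3586 W/m².
N₂O: 0.120 × (√403 − √267) = 0.120 × (20.0749 − 16.3401) = 0.120 × 3.7348 = 0.4482 W/m².
CH₄: 0.036 × (√3575 − √720) = 0.036 × (59.7913 − 26.8328) = 0.036 × 32.9585 = 1.1865 W/m².
CFC-12: ΔF = 0.00032 × (438 − 4) = 0.00032 × 434 = 0.1389 W/m².
Total ΔF = 5.3586 + 0.4482 + 1.1865 + 0.1389 = 7.1322 W/m².

ΔF = 7.13 W/m²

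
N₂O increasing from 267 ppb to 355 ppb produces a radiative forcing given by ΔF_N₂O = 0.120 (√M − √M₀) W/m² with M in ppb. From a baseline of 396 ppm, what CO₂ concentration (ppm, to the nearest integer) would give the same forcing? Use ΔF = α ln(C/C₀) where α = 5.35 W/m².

N₂O forcing: 0.120 × (√355 − √267) = 0.120 × (18.8414 − 16.3401) = 0.120 × 2.5013 = 0.30016 W/m².
Set 5.35 ln(C/396) = 0.30016: ln(C/396) = 0.30016/5.35 = 0.05610, so C = 396 × e^0.05610 = 396 × 1.05770 = 418.85 ppm.

C ≈ 419 ppm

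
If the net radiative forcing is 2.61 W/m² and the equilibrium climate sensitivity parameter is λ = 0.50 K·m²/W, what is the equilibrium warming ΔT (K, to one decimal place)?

ΔT = λ ΔF = 0.50 × 2.61 = 1.3050 K.

ΔT = 1.3 K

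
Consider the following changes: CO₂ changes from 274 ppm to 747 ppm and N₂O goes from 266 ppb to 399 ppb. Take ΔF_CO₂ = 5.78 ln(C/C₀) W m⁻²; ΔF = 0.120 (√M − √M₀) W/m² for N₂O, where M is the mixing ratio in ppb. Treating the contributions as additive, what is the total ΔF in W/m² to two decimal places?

ΔF = 6.24 W/m²

CO₂: 5.78 × ln(747/274) = 5.78 × ln(2.72628) = 5.78 × 1.00294 = 5.7970 W/m².
N₂O: 0.120 × (√399 − √266) = 0.120 × (19.9750 − 16.3095) = 0.120 × 3.6655 = 0.4399 W/m².
Total ΔF = 5.7970 + 0.4399 = 6.2369 W/m².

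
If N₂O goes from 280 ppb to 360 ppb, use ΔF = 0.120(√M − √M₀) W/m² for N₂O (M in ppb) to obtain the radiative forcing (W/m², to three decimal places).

N₂O: 0.120 × (√360 − √280) = 0.120 × (18.9737 − 16.7332) = 0.120 × 2.2405 = 0.2689 W/m².

ΔF = 0.269 W/m²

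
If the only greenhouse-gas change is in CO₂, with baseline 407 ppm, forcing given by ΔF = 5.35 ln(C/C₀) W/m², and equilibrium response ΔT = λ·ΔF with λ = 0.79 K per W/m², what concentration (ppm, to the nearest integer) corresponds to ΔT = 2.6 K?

Required forcing: ΔF = ΔT/λ = 2.6/0.79 = 3.2911 W/m².
Then ln(C/407) = ΔF/5.35 = 3.2911/5.35 = 0.61516.
So C = 407 × e^0.61516 = 407 × 1.84995 = 752.93 ppm.

C ≈ 753 ppm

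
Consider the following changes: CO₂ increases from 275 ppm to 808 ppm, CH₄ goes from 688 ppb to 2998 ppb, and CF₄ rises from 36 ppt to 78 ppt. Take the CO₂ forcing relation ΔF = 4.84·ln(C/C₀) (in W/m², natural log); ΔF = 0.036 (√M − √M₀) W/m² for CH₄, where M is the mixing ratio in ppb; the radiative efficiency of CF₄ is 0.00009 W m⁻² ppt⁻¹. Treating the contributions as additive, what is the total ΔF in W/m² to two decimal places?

ΔF = 6.25 W/m²

CO₂: 4.84 × ln(808/275) = 4.84 × ln(2.93818) = 4.84 × 1.07779 = 5.2165 W/m².
CH₄: 0.036 × (√2998 − √688) = 0.036 × (54.7540 − 26.2298) = 0.036 × 28.5242 = 1.0269 W/m².
CF₄: ΔF = 0.00009 × (78 − 36) = 0.00009 × 42 = 0.0038 W/m².
Total ΔF = 5.2165 + 1.0269 + 0.0038 = 6.2472 W/m².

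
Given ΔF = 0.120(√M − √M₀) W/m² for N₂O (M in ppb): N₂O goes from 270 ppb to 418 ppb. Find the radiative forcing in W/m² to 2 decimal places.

N₂O: 0.120 × (√418 − √270) = 0.120 × (20.4450 − 16.4317) = 0.120 × 4.0133 = 0.4816 W/m².

ΔF = 0.48 W/m²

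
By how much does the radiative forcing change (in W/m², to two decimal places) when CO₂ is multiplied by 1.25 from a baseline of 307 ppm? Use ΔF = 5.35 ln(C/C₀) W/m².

Because the forcing depends only on the ratio C/C₀, the initial concentration does not enter.
ΔF = 5.35 × ln(1.25) = 5.35 × 0.22314 = 1.1938 W/m².

ΔF = 1.19 W/m²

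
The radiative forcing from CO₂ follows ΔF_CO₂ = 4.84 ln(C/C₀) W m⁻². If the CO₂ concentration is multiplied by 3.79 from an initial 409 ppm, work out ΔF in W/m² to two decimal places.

ΔF = 4.84 × ln(3.79) = 4.84 × 1.33237 = 6.4487 W/m².

ΔF = 6.45 W/m²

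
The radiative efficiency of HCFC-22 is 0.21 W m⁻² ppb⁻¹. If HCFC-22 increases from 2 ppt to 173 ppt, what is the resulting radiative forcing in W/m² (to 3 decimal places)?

ΔF = 0.036 W/m²

HCFC-22: Δ = 173 − 2 = 171 ppt = 0.171 ppb; ΔF = 0.21 × 0.171 = 0.0359 W/m².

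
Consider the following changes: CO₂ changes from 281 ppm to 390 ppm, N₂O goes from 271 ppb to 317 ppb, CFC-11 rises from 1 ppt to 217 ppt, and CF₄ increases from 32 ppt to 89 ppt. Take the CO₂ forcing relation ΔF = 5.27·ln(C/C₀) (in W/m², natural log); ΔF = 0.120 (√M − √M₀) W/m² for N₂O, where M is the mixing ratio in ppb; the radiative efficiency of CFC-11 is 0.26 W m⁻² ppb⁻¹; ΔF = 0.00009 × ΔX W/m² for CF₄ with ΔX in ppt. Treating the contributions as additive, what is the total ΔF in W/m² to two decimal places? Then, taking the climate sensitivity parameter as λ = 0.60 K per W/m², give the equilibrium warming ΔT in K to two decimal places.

CO₂: 5.27 × ln(390/281) = 5.27 × ln(1.38790) = 5.27 × 0.32779 = 1.7275 W/m².
N₂O: 0.120 × (√317 − √271) = 0.120 × (17.8045 − 16.4621) = 0.120 × 1.3424 = 0.1611 W/m².
CFC-11: Δ = 217 − 1 = 216 ppt = 0.216 ppb; ΔF = 0.26 × 0.216 = 0.0562 W/m².
CF₄: ΔF = 0.00009 × (89 − 32) = 0.00009 × 57 = 0.0051 W/m².
Total ΔF = 1.7275 + 0.1611 + 0.0562 + 0.0051 = 1.9499 W/m².
ΔT = λ ΔF = 0.60 × 1.95 = 1.1700 K.

ΔF = 1.95 W/m²; ΔT = 1.17 K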